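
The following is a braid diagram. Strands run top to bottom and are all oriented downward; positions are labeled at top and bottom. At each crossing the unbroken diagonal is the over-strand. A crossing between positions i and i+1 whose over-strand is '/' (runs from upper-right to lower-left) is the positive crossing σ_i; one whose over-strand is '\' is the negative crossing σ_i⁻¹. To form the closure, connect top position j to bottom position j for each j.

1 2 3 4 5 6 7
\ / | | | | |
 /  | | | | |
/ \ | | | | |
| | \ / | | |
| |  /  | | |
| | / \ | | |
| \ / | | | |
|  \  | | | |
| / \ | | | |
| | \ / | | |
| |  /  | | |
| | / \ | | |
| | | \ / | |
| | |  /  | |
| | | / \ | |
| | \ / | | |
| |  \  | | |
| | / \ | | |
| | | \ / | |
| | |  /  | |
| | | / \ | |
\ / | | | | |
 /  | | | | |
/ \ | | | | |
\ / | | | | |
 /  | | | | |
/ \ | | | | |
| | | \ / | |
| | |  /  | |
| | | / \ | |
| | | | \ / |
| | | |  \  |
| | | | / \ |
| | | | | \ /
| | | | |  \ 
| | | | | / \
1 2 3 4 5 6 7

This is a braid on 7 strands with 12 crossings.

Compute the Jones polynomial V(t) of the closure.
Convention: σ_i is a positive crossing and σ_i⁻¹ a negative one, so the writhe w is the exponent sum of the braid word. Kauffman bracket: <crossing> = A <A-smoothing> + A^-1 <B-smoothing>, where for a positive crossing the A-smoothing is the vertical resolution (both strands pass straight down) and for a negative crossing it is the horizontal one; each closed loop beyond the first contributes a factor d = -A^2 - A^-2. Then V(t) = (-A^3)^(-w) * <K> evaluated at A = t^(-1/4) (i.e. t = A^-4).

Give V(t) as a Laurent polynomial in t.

Reading the diagram top to bottom ('/'-over between positions i,i+1 = s_i, '\'-over = s_i^-1): braid word = s1 s3 s2^-1 s3 s4 s3^-1 s4 s1 s1 s4 s5^-1 s6^-1.
The presented braid s1 s3 s2^-1 s3 s4 s3^-1 s4 s1 s1 s4 s5^-1 s6^-1 on 7 strands reduces by inverse Markov moves (closure unchanged at each step):
  Destabilize: the word has the form β·s6^-1 where s6^-1 occurs only as the final letter (β ∈ B_6); drop it and the last strand → 6 strands.
  Destabilize: the word has the form β·s5^-1 where s5^-1 occurs only as the final letter (β ∈ B_5); drop it and the last strand → 5 strands.
Reduced to β = s1 s3 s2^-1 s3 s4 s3^-1 s4 s1 s1 s4 on 5 strands, 10 crossings.
Compute on β:
Braid: s1 s3 s2^-1 s3 s4 s3^-1 s4 s1 s1 s4 on 5 strands, 10 crossings.
Writhe w = (#positive) - (#negative) = 8 - 2 = 6.
State-sum expansion of <K>. There are 2^10 = 1024 states.
For each crossing: s=0 is the vertical smoothing, s=1 horizontal. Crossing k contributes A^(sign_k * (1 - 2*s_k)); loop factor d = -A^2 - A^-2.
Tabulate the states by total A-exponent and number of loops L (A-exp: L × count):
  A^10: L=3 ×1
  A^8: L=2 ×6, L=4 ×4
  A^6: L=1 ×9, L=3 ×32, L=5 ×4
  A^4: L=2 ×70, L=4 ×49, L=6 ×1
  A^2: L=1 ×30, L=3 ×149, L=5 ×31
  A^0: L=2 ×99, L=4 ×144, L=6 ×9
  A^-2: L=3 ×136, L=5 ×73, L=7 ×1
  A^-4: L=4 ×101, L=6 ×19
  A^-6: L=5 ×43, L=7 ×2
  A^-8: L=6 ×10
  A^-10: L=7 ×1
Each group contributes A^e * Σ count * d^(L-1):
Powers of d = -A^2 - A^-2: d^2 = A^4 + 2 + A^-4; d^3 = -A^6 - 3*A^2 - 3*A^-2 - A^-6; d^4 = A^8 + 4*A^4 + 6 + 4*A^-4 + A^-8; d^5 = -A^10 - 5*A^6 - 10*A^2 - 10*A^-2 - 5*A^-6 - A^-10; d^6 = A^12 + 6*A^8 + 15*A^4 + 20 + 15*A^-4 + 6*A^-8 + A^-12.
  A^10 * (d^2) = A^14 + 2*A^10 + A^6
  A^8 * (6*d + 4*d^3) = -4*A^14 - 18*A^10 - 18*A^6 - 4*A^2
  A^6 * (9 + 32*d^2 + 4*d^4) = 4*A^14 + 48*A^10 + 97*A^6 + 48*A^2 + 4*A^-2
  A^4 * (70*d + 49*d^3 + d^5) = -A^14 - 54*A^10 - 227*A^6 - 227*A^2 - 54*A^-2 - A^-6
  A^2 * (30 + 149*d^2 + 31*d^4) = 31*A^10 + 273*A^6 + 514*A^2 + 273*A^-2 + 31*A^-6
  A^0 * (99*d + 144*d^3 + 9*d^5) = -9*A^10 - 189*A^6 - 621*A^2 - 621*A^-2 - 189*A^-6 - 9*A^-10
  A^-2 * (136*d^2 + 73*d^4 + d^6) = A^10 + 79*A^6 + 443*A^2 + 730*A^-2 + 443*A^-6 + 79*A^-10 + A^-14
  A^-4 * (101*d^3 + 19*d^5) = -19*A^6 - 196*A^2 - 493*A^-2 - 493*A^-6 - 196*A^-10 - 19*A^-14
  A^-6 * (43*d^4 + 2*d^6) = 2*A^6 + 55*A^2 + 202*A^-2 + 298*A^-6 + 202*A^-10 + 55*A^-14 + 2*A^-18
  A^-8 * (10*d^5) = -10*A^2 - 50*A^-2 - 100*A^-6 - 100*A^-10 - 50*A^-14 - 10*A^-18
  A^-10 * (d^6) = A^2 + 6*A^-2 + 15*A^-6 + 20*A^-10 + 15*A^-14 + 6*A^-18 + A^-22
Summing the groups: <K> = A^10 - A^6 + 3*A^2 - 3*A^-2 + 4*A^-6 - 4*A^-10 + 2*A^-14 - 2*A^-18 + A^-22
Normalise by the writhe: (-A^3)^(-w) = (-A^3)^(-6) = A^-18, so f(A) = A^-18 * <K> = A^-8 - A^-12 + 3*A^-16 - 3*A^-20 + 4*A^-24 - 4*A^-28 + 2*A^-32 - 2*A^-36 + A^-40.
Substitute A = t^(-1/4), i.e. A^e → t^(-e/4): V(t) = t^10 - 2*t^9 + 2*t^8 - 4*t^7 + 4*t^6 - 3*t^5 + 3*t^4 - t^3 + t^2

Answer: t^10 - 2*t^9 + 2*t^8 - 4*t^7 + 4*t^6 - 3*t^5 + 3*t^4 - t^3 + t^2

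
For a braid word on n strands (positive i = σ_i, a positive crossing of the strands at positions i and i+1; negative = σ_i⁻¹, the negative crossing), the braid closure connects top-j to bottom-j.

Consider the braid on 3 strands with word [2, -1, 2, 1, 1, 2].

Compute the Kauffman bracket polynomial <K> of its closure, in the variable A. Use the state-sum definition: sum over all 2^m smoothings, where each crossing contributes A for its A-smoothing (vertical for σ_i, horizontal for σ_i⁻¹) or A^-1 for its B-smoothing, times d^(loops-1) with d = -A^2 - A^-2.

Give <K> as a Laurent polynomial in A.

Braid: s2 s1^-1 s2 s1 s1 s2 on 3 strands, 6 crossings.
Writhe w = (#positive) - (#negative) = 5 - 1 = 4.
Computing the Kauffman bracket via state sum. There are 2^6 = 64 states.
For each crossing: s=0 is the vertical smoothing, s=1 horizontal. Crossing k contributes A^(sign_k * (1 - 2*s_k)); loop factor d = -A^2 - A^-2.
Tabulate the states by total A-exponent and number of loops L (A-exp: L × count):
  A^6: L=2 ×1
  A^4: L=1 ×3, L=3 ×3
  A^2: L=2 ×14, L=4 ×1
  A^0: L=1 ×10, L=3 ×10
  A^-2: L=2 ×13, L=4 ×2
  A^-4: L=3 ×6
  A^-6: L=4 ×1
Each group contributes A^e * Σ count * d^(L-1):
Powers of d = -A^2 - A^-2: d^2 = A^4 + 2 + A^-4; d^3 = -A^6 - 3*A^2 - 3*A^-2 - A^-6.
  A^6 * (d) = -A^8 - A^4
  A^4 * (3 + 3*d^2) = 3*A^8 + 9*A^4 + 3
  A^2 * (14*d + d^3) = -A^8 - 17*A^4 - 17 - A^-4
  A^0 * (10 + 10*d^2) = 10*A^4 + 30 + 10*A^-4
  A^-2 * (13*d + 2*d^3) = -2*A^4 - 19 - 19*A^-4 - 2*A^-8
  A^-4 * (6*d^2) = 6 + 12*A^-4 + 6*A^-8
  A^-6 * (d^3) = -1 - 3*A^-4 - 3*A^-8 - A^-12
Summing the groups: <K> = A^8 - A^4 + 2 - A^-4 + A^-8 - A^-12

Answer: A^8 - A^4 + 2 - A^-4 + A^-8 - A^-12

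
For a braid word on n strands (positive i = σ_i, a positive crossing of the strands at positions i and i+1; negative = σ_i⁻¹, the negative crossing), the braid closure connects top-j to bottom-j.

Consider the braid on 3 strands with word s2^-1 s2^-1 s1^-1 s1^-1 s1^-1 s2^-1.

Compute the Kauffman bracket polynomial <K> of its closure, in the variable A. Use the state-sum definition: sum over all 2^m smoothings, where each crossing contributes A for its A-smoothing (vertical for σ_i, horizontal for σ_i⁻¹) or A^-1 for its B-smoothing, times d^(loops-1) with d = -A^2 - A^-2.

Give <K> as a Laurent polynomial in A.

A^14 - 2*A^10 + A^6 - 2*A^2 + 2*A^-2 + A^-10

Derivation:
Braid: s2^-1 s2^-1 s1^-1 s1^-1 s1^-1 s2^-1 on 3 strands, 6 crossings.
Writhe w = (#positive) - (#negative) = 0 - 6 = -6.
Computing the Kauffman bracket via state sum. There are 2^6 = 64 states.
For each crossing: s=0 is the vertical smoothing, s=1 horizontal. Crossing k contributes A^(sign_k * (1 - 2*s_k)); loop factor d = -A^2 - A^-2.
Tabulate the states by total A-exponent and number of loops L (A-exp: L × count):
  A^6: L=5 ×1
  A^4: L=4 ×6
  A^2: L=3 ×15
  A^0: L=2 ×18, L=4 ×2
  A^-2: L=1 ×9, L=3 ×6
  A^-4: L=2 ×6
  A^-6: L=3 ×1
Each group contributes A^e * Σ count * d^(L-1):
Powers of d = -A^2 - A^-2: d^2 = A^4 + 2 + A^-4; d^3 = -A^6 - 3*A^2 - 3*A^-2 - A^-6; d^4 = A^8 + 4*A^4 + 6 + 4*A^-4 + A^-8.
  A^6 * (d^4) = A^14 + 4*A^10 + 6*A^6 + 4*A^2 + A^-2
  A^4 * (6*d^3) = -6*A^10 - 18*A^6 - 18*A^2 - 6*A^-2
  A^2 * (15*d^2) = 15*A^6 + 30*A^2 + 15*A^-2
  A^0 * (18*d + 2*d^3) = -2*A^6 - 24*A^2 - 24*A^-2 - 2*A^-6
  A^-2 * (9 + 6*d^2) = 6*A^2 + 21*A^-2 + 6*A^-6
  A^-4 * (6*d) = -6*A^-2 - 6*A^-6
  A^-6 * (d^2) = A^-2 + 2*A^-6 + A^-10
Summing the groups: <K> = A^14 - 2*A^10 + A^6 - 2*A^2 + 2*A^-2 + A^-10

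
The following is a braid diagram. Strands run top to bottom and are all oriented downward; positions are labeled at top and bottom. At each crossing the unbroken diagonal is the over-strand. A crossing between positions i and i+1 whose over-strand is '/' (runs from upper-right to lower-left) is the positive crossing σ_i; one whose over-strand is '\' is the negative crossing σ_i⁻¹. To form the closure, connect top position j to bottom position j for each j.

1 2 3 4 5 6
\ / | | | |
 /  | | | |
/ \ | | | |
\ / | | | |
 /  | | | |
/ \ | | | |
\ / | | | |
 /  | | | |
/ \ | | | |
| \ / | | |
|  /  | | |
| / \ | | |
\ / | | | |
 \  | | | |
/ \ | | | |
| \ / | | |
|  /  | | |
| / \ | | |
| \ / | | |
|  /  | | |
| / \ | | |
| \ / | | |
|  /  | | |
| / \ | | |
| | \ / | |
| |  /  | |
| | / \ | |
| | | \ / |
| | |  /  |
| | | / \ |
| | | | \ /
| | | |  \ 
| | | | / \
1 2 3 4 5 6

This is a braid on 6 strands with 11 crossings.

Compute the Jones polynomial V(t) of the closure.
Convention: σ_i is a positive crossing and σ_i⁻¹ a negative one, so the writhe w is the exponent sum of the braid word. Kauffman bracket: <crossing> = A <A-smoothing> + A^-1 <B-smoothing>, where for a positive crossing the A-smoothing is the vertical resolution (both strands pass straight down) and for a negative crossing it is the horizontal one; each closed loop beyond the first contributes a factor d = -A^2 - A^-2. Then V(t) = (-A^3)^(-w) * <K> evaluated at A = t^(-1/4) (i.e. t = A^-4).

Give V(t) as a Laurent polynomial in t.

Reading the diagram top to bottom ('/'-over between positions i,i+1 = s_i, '\'-over = s_i^-1): braid word = s1 s1 s1 s2 s1^-1 s2 s2 s2 s3 s4 s5^-1.
The presented braid s1 s1 s1 s2 s1^-1 s2 s2 s2 s3 s4 s5^-1 on 6 strands reduces by inverse Markov moves (closure unchanged at each step):
  Destabilize: the word has the form β·s5^-1 where s5^-1 occurs only as the final letter (β ∈ B_5); drop it and the last strand → 5 strands.
  Destabilize: the word has the form β·s4 where s4 occurs only as the final letter (β ∈ B_4); drop it and the last strand → 4 strands.
  Destabilize: the word has the form β·s3 where s3 occurs only as the final letter (β ∈ B_3); drop it and the last strand → 3 strands.
Reduced to β = s1 s1 s1 s2 s1^-1 s2 s2 s2 on 3 strands, 8 crossings.
Compute on β:
Braid: s1 s1 s1 s2 s1^-1 s2 s2 s2 on 3 strands, 8 crossings.
Writhe w = (#positive) - (#negative) = 7 - 1 = 6.
Enumerate smoothing states for the bracket polynomial. There are 2^8 = 256 states.
Each crossing splits two ways (0=vertical, 1=horizontal). The state's weight is A^(#A-smoothings - #B-smoothings) * d^(loops - 1).
Tabulate the states by total A-exponent and number of loops L (A-exp: L × count):
  A^8: L=2 ×1
  A^6: L=1 ×4, L=3 ×4
  A^4: L=2 ×25, L=4 ×3
  A^2: L=1 ×21, L=3 ×34, L=5 ×1
  A^0: L=2 ×48, L=4 ×22
  A^-2: L=3 ×49, L=5 ×7
  A^-4: L=4 ×27, L=6 ×1
  A^-6: L=5 ×8
  A^-8: L=6 ×1
Each group contributes A^e * Σ count * d^(L-1):
Powers of d = -A^2 - A^-2: d^2 = A^4 + 2 + A^-4; d^3 = -A^6 - 3*A^2 - 3*A^-2 - A^-6; d^4 = A^8 + 4*A^4 + 6 + 4*A^-4 + A^-8; d^5 = -A^10 - 5*A^6 - 10*A^2 - 10*A^-2 - 5*A^-6 - A^-10.
  A^8 * (d) = -A^10 - A^6
  A^6 * (4 + 4*d^2) = 4*A^10 + 12*A^6 + 4*A^2
  A^4 * (25*d + 3*d^3) = -3*A^10 - 34*A^6 - 34*A^2 - 3*A^-2
  A^2 * (21 + 34*d^2 + d^4) = A^10 + 38*A^6 + 95*A^2 + 38*A^-2 + A^-6
  A^0 * (48*d + 22*d^3) = -22*A^6 - 114*A^2 - 114*A^-2 - 22*A^-6
  A^-2 * (49*d^2 + 7*d^4) = 7*A^6 + 77*A^2 + 140*A^-2 + 77*A^-6 + 7*A^-10
  A^-4 * (27*d^3 + d^5) = -A^6 - 32*A^2 - 91*A^-2 - 91*A^-6 - 32*A^-10 - A^-14
  A^-6 * (8*d^4) = 8*A^2 + 32*A^-2 + 48*A^-6 + 32*A^-10 + 8*A^-14
  A^-8 * (d^5) = -A^2 - 5*A^-2 - 10*A^-6 - 10*A^-10 - 5*A^-14 - A^-18
Summing the groups: <K> = A^10 - A^6 + 3*A^2 - 3*A^-2 + 3*A^-6 - 3*A^-10 + 2*A^-14 - A^-18
Normalise by the writhe: (-A^3)^(-w) = (-A^3)^(-6) = A^-18, so f(A) = A^-18 * <K> = A^-8 - A^-12 + 3*A^-16 - 3*A^-20 + 3*A^-24 - 3*A^-28 + 2*A^-32 - A^-36.
Substitute A = t^(-1/4), i.e. A^e → t^(-e/4): V(t) = -t^9 + 2*t^8 - 3*t^7 + 3*t^6 - 3*t^5 + 3*t^4 - t^3 + t^2

Answer: -t^9 + 2*t^8 - 3*t^7 + 3*t^6 - 3*t^5 + 3*t^4 - t^3 + t^2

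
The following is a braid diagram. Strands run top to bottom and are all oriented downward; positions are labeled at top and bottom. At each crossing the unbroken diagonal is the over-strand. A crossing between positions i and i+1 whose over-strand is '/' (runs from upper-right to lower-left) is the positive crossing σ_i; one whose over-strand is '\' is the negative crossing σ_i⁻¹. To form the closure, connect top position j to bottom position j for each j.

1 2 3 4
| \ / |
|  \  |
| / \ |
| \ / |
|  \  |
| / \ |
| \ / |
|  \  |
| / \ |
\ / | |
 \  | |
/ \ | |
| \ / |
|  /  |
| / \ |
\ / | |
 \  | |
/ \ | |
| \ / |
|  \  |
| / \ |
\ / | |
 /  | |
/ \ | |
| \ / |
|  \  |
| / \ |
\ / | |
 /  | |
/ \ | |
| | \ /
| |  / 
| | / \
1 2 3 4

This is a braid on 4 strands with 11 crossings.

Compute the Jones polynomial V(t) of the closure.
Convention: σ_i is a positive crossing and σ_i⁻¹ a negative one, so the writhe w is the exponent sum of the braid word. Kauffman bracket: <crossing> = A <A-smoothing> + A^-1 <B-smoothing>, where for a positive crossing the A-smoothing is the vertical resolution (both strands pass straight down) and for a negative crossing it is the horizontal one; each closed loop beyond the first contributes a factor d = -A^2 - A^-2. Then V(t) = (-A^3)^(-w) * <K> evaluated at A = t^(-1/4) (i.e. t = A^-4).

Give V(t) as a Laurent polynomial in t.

Reading the diagram top to bottom ('/'-over between positions i,i+1 = s_i, '\'-over = s_i^-1): braid word = s2^-1 s2^-1 s2^-1 s1^-1 s2 s1^-1 s2^-1 s1 s2^-1 s1 s3.
The presented braid s2^-1 s2^-1 s2^-1 s1^-1 s2 s1^-1 s2^-1 s1 s2^-1 s1 s3 on 4 strands reduces by inverse Markov moves (closure unchanged at each step):
  Destabilize: the word has the form β·s3 where s3 occurs only as the final letter (β ∈ B_3); drop it and the last strand → 3 strands.
Reduced to β = s2^-1 s2^-1 s2^-1 s1^-1 s2 s1^-1 s2^-1 s1 s2^-1 s1 on 3 strands, 10 crossings.
Compute on β:
Braid: s2^-1 s2^-1 s2^-1 s1^-1 s2 s1^-1 s2^-1 s1 s2^-1 s1 on 3 strands, 10 crossings.
Writhe w = (#positive) - (#negative) = 3 - 7 = -4.
Enumerate smoothing states for the bracket polynomial. There are 2^10 = 1024 states.
Each crossing splits two ways (0=vertical, 1=horizontal). The state's weight is A^(#A-smoothings - #B-smoothings) * d^(loops - 1).
Tabulate the states by total A-exponent and number of loops L (A-exp: L × count):
  A^10: L=6 ×1
  A^8: L=5 ×10
  A^6: L=4 ×41, L=6 ×4
  A^4: L=3 ×88, L=5 ×31, L=7 ×1
  A^2: L=2 ×102, L=4 ×99, L=6 ×9
  A^0: L=1 ×54, L=3 ×162, L=5 ×36
  A^-2: L=2 ×134, L=4 ×74, L=6 ×2
  A^-4: L=1 ×30, L=3 ×82, L=5 ×8
  A^-6: L=2 ×32, L=4 ×13
  A^-8: L=1 ×3, L=3 ×7
  A^-10: L=2 ×1
Each group contributes A^e * Σ count * d^(L-1):
Powers of d = -A^2 - A^-2: d^2 = A^4 + 2 + A^-4; d^3 = -A^6 - 3*A^2 - 3*A^-2 - A^-6; d^4 = A^8 + 4*A^4 + 6 + 4*A^-4 + A^-8; d^5 = -A^10 - 5*A^6 - 10*A^2 - 10*A^-2 - 5*A^-6 - A^-10; d^6 = A^12 + 6*A^8 + 15*A^4 + 20 + 15*A^-4 + 6*A^-8 + A^-12.
  A^10 * (d^5) = -A^20 - 5*A^16 - 10*A^12 - 10*A^8 - 5*A^4 - 1
  A^8 * (10*d^4) = 10*A^16 + 40*A^12 + 60*A^8 + 40*A^4 + 10
  A^6 * (41*d^3 + 4*d^5) = -4*A^16 - 61*A^12 - 163*A^8 - 163*A^4 - 61 - 4*A^-4
  A^4 * (88*d^2 + 31*d^4 + d^6) = A^16 + 37*A^12 + 227*A^8 + 382*A^4 + 227 + 37*A^-4 + A^-8
  A^2 * (102*d + 99*d^3 + 9*d^5) = -9*A^12 - 144*A^8 - 489*A^4 - 489 - 144*A^-4 - 9*A^-8
  A^0 * (54 + 162*d^2 + 36*d^4) = 36*A^8 + 306*A^4 + 594 + 306*A^-4 + 36*A^-8
  A^-2 * (134*d + 74*d^3 + 2*d^5) = -2*A^8 - 84*A^4 - 376 - 376*A^-4 - 84*A^-8 - 2*A^-12
  A^-4 * (30 + 82*d^2 + 8*d^4) = 8*A^4 + 114 + 242*A^-4 + 114*A^-8 + 8*A^-12
  A^-6 * (32*d + 13*d^3) = -13 - 71*A^-4 - 71*A^-8 - 13*A^-12
  A^-8 * (3 + 7*d^2) = 7*A^-4 + 17*A^-8 + 7*A^-12
  A^-10 * (d) = -A^-8 - A^-12
Summing the groups: <K> = -A^20 + 2*A^16 - 3*A^12 + 4*A^8 - 5*A^4 + 5 - 3*A^-4 + 3*A^-8 - A^-12
Normalise by the writhe: (-A^3)^(-w) = (-A^3)^(4) = A^12, so f(A) = A^12 * <K> = -A^32 + 2*A^28 - 3*A^24 + 4*A^20 - 5*A^16 + 5*A^12 - 3*A^8 + 3*A^4 - 1.
Substitute A = t^(-1/4), i.e. A^e → t^(-e/4): V(t) = -1 + 3*t^-1 - 3*t^-2 + 5*t^-3 - 5*t^-4 + 4*t^-5 - 3*t^-6 + 2*t^-7 - t^-8

Answer: -1 + 3*t^-1 - 3*t^-2 + 5*t^-3 - 5*t^-4 + 4*t^-5 - 3*t^-6 + 2*t^-7 - t^-8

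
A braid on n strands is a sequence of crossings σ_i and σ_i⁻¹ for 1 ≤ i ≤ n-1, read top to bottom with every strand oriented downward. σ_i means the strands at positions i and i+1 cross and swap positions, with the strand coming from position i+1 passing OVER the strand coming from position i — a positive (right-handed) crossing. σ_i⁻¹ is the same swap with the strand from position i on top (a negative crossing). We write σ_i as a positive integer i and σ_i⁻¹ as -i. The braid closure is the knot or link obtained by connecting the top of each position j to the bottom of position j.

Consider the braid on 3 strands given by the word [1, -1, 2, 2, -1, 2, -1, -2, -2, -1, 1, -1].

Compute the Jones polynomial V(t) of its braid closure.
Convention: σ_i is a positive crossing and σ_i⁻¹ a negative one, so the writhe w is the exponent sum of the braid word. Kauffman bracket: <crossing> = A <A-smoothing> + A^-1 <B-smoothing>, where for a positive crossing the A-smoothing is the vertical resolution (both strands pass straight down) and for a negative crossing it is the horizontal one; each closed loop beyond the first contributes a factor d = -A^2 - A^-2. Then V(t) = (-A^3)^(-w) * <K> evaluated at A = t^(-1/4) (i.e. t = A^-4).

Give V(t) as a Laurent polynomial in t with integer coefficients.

-t + 2 - t^-1 + 2*t^-2 - t^-3 + t^-4 - t^-5

Derivation:
The presented braid s1 s1^-1 s2 s2 s1^-1 s2 s1^-1 s2^-1 s2^-1 s1^-1 s1 s1^-1 on 3 strands reduces by inverse Markov moves (closure unchanged at each step):
  Deconjugate: the word is γ·β·γ⁻¹ with γ = s1 (prefix) and γ⁻¹ = s1^-1 (suffix); strip both.
  Deconjugate: the word is γ·β·γ⁻¹ with γ = s1^-1 (prefix) and γ⁻¹ = s1 (suffix); strip both.
Reduced to β = s2 s2 s1^-1 s2 s1^-1 s2^-1 s2^-1 s1^-1 on 3 strands, 8 crossings.
Compute on β:
Braid: s2 s2 s1^-1 s2 s1^-1 s2^-1 s2^-1 s1^-1 on 3 strands, 8 crossings.
Writhe w = (#positive) - (#negative) = 3 - 5 = -2.
Computing the Kauffman bracket via state sum. There are 2^8 = 256 states.
For each crossing: s=0 is the vertical smoothing, s=1 horizontal. Crossing k contributes A^(sign_k * (1 - 2*s_k)); loop factor d = -A^2 - A^-2.
Tabulate the states by total A-exponent and number of loops L (A-exp: L × count):
  A^8: L=4 ×1
  A^6: L=3 ×8
  A^4: L=2 ×23, L=4 ×5
  A^2: L=1 ×22, L=3 ×33, L=5 ×1
  A^0: L=2 ×52, L=4 ×18
  A^-2: L=1 ×13, L=3 ×37, L=5 ×6
  A^-4: L=2 ×14, L=4 ×13, L=6 ×1
  A^-6: L=3 ×6, L=5 ×2
  A^-8: L=4 ×1
Each group contributes A^e * Σ count * d^(L-1):
Powers of d = -A^2 - A^-2: d^2 = A^4 + 2 + A^-4; d^3 = -A^6 - 3*A^2 - 3*A^-2 - A^-6; d^4 = A^8 + 4*A^4 + 6 + 4*A^-4 + A^-8; d^5 = -A^10 - 5*A^6 - 10*A^2 - 10*A^-2 - 5*A^-6 - A^-10.
  A^8 * (d^3) = -A^14 - 3*A^10 - 3*A^6 - A^2
  A^6 * (8*d^2) = 8*A^10 + 16*A^6 + 8*A^2
  A^4 * (23*d + 5*d^3) = -5*A^10 - 38*A^6 - 38*A^2 - 5*A^-2
  A^2 * (22 + 33*d^2 + d^4) = A^10 + 37*A^6 + 94*A^2 + 37*A^-2 + A^-6
  A^0 * (52*d + 18*d^3) = -18*A^6 - 106*A^2 - 106*A^-2 - 18*A^-6
  A^-2 * (13 + 37*d^2 + 6*d^4) = 6*A^6 + 61*A^2 + 123*A^-2 + 61*A^-6 + 6*A^-10
  A^-4 * (14*d + 13*d^3 + d^5) = -A^6 - 18*A^2 - 63*A^-2 - 63*A^-6 - 18*A^-10 - A^-14
  A^-6 * (6*d^2 + 2*d^4) = 2*A^2 + 14*A^-2 + 24*A^-6 + 14*A^-10 + 2*A^-14
  A^-8 * (d^3) = -A^-2 - 3*A^-6 - 3*A^-10 - A^-14
Summing the groups: <K> = -A^14 + A^10 - A^6 + 2*A^2 - A^-2 + 2*A^-6 - A^-10
Normalise by the writhe: (-A^3)^(-w) = (-A^3)^(2) = A^6, so f(A) = A^6 * <K> = -A^20 + A^16 - A^12 + 2*A^8 - A^4 + 2 - A^-4.
Substitute A = t^(-1/4), i.e. A^e → t^(-e/4): V(t) = -t + 2 - t^-1 + 2*t^-2 - t^-3 + t^-4 - t^-5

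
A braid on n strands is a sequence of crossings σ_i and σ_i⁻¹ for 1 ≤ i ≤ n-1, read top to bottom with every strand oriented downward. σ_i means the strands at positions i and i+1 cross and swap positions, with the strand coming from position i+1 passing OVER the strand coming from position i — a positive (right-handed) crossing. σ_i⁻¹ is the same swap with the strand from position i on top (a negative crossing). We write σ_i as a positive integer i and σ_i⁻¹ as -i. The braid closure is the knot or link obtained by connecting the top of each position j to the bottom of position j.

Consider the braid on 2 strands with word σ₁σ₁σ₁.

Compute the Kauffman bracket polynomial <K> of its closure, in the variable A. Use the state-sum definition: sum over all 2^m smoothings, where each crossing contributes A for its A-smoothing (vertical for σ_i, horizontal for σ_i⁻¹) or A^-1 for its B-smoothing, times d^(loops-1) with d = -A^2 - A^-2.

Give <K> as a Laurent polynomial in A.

Braid: s1 s1 s1 on 2 strands, 3 crossings.
Writhe w = (#positive) - (#negative) = 3 - 0 = 3.
Enumerate smoothing states for the bracket polynomial. There are 2^3 = 8 states.
Smooth each crossing (0=||, 1=⌣⌢); contribution A^(Σ sign_k(1-2s_k)) * d^(L-1).
  state 000: A-exp=+3, loops=2, term = A^3 * d^1
  state 001: A-exp=+1, loops=1, term = A^1 * d^0
  state 010: A-exp=+1, loops=1, term = A^1 * d^0
  state 011: A-exp=-1, loops=2, term = A^-1 * d^1
  state 100: A-exp=+1, loops=1, term = A^1 * d^0
  state 101: A-exp=-1, loops=2, term = A^-1 * d^1
  state 110: A-exp=-1, loops=2, term = A^-1 * d^1
  state 111: A-exp=-3, loops=3, term = A^-3 * d^2
Collect the terms by A-exponent (count of states per loop number):
Powers of d = -A^2 - A^-2: d^2 = A^4 + 2 + A^-4.
  A^3 * (d) = -A^5 - A
  A^1 * (3) = 3*A
  A^-1 * (3*d) = -3*A - 3*A^-3
  A^-3 * (d^2) = A + 2*A^-3 + A^-7
Summing the groups: <K> = -A^5 - A^-3 + A^-7

Answer: -A^5 - A^-3 + A^-7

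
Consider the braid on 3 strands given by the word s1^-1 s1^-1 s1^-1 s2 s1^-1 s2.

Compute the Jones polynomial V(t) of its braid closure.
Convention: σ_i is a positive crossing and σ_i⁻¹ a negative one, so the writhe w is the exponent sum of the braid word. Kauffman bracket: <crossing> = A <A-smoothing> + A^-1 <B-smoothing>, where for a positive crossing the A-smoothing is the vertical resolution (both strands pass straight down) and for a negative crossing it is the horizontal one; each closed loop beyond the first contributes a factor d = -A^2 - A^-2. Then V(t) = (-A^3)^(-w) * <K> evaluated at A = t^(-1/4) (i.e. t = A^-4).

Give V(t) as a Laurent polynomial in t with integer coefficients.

t - 1 + 2*t^-1 - 2*t^-2 + 2*t^-3 - 2*t^-4 + t^-5

Derivation:
Braid: s1^-1 s1^-1 s1^-1 s2 s1^-1 s2 on 3 strands, 6 crossings.
Writhe w = (#positive) - (#negative) = 2 - 4 = -2.
Enumerate smoothing states for the bracket polynomial. There are 2^6 = 64 states.
Smooth each crossing (0=||, 1=⌣⌢); contribution A^(Σ sign_k(1-2s_k)) * d^(L-1).
Tabulate the states by total A-exponent and number of loops L (A-exp: L × count):
  A^6: L=5 ×1
  A^4: L=4 ×6
  A^2: L=3 ×15
  A^0: L=2 ×19, L=4 ×1
  A^-2: L=1 ×11, L=3 ×4
  A^-4: L=2 ×6
  A^-6: L=3 ×1
Each group contributes A^e * Σ count * d^(L-1):
Powers of d = -A^2 - A^-2: d^2 = A^4 + 2 + A^-4; d^3 = -A^6 - 3*A^2 - 3*A^-2 - A^-6; d^4 = A^8 + 4*A^4 + 6 + 4*A^-4 + A^-8.
  A^6 * (d^4) = A^14 + 4*A^10 + 6*A^6 + 4*A^2 + A^-2
  A^4 * (6*d^3) = -6*A^10 - 18*A^6 - 18*A^2 - 6*A^-2
  A^2 * (15*d^2) = 15*A^6 + 30*A^2 + 15*A^-2
  A^0 * (19*d + d^3) = -A^6 - 22*A^2 - 22*A^-2 - A^-6
  A^-2 * (11 + 4*d^2) = 4*A^2 + 19*A^-2 + 4*A^-6
  A^-4 * (6*d) = -6*A^-2 - 6*A^-6
  A^-6 * (d^2) = A^-2 + 2*A^-6 + A^-10
Summing the groups: <K> = A^14 - 2*A^10 + 2*A^6 - 2*A^2 + 2*A^-2 - A^-6 + A^-10
Normalise by the writhe: (-A^3)^(-w) = (-A^3)^(2) = A^6, so f(A) = A^6 * <K> = A^20 - 2*A^16 + 2*A^12 - 2*A^8 + 2*A^4 - 1 + A^-4.
Substitute A = t^(-1/4), i.e. A^e → t^(-e/4): V(t) = t - 1 + 2*t^-1 - 2*t^-2 + 2*t^-3 - 2*t^-4 + t^-5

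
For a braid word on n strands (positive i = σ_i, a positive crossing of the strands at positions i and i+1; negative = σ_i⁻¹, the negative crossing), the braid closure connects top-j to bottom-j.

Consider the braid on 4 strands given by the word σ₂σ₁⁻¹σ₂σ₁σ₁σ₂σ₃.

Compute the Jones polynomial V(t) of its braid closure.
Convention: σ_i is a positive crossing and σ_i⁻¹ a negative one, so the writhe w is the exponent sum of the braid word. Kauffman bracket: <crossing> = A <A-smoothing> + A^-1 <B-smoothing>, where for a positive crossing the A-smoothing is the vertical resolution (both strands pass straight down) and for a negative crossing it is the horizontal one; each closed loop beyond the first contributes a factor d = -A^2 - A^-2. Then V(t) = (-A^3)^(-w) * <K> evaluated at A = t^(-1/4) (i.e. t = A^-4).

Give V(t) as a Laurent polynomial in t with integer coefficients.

-t^6 + t^5 - t^4 + 2*t^3 - t^2 + t

Derivation:
The presented braid s2 s1^-1 s2 s1 s1 s2 s3 on 4 strands reduces by inverse Markov moves (closure unchanged at each step):
  Destabilize: the word has the form β·s3 where s3 occurs only as the final letter (β ∈ B_3); drop it and the last strand → 3 strands.
Reduced to β = s2 s1^-1 s2 s1 s1 s2 on 3 strands, 6 crossings.
Compute on β:
Braid: s2 s1^-1 s2 s1 s1 s2 on 3 strands, 6 crossings.
Writhe w = (#positive) - (#negative) = 5 - 1 = 4.
Enumerate smoothing states for the bracket polynomial. There are 2^6 = 64 states.
For each crossing: s=0 is the vertical smoothing, s=1 horizontal. Crossing k contributes A^(sign_k * (1 - 2*s_k)); loop factor d = -A^2 - A^-2.
Tabulate the states by total A-exponent and number of loops L (A-exp: L × count):
  A^6: L=2 ×1
  A^4: L=1 ×3, L=3 ×3
  A^2: L=2 ×14, L=4 ×1
  A^0: L=1 ×10, L=3 ×10
  A^-2: L=2 ×13, L=4 ×2
  A^-4: L=3 ×6
  A^-6: L=4 ×1
Each group contributes A^e * Σ count * d^(L-1):
Powers of d = -A^2 - A^-2: d^2 = A^4 + 2 + A^-4; d^3 = -A^6 - 3*A^2 - 3*A^-2 - A^-6.
  A^6 * (d) = -A^8 - A^4
  A^4 * (3 + 3*d^2) = 3*A^8 + 9*A^4 + 3
  A^2 * (14*d + d^3) = -A^8 - 17*A^4 - 17 - A^-4
  A^0 * (10 + 10*d^2) = 10*A^4 + 30 + 10*A^-4
  A^-2 * (13*d + 2*d^3) = -2*A^4 - 19 - 19*A^-4 - 2*A^-8
  A^-4 * (6*d^2) = 6 + 12*A^-4 + 6*A^-8
  A^-6 * (d^3) = -1 - 3*A^-4 - 3*A^-8 - A^-12
Summing the groups: <K> = A^8 - A^4 + 2 - A^-4 + A^-8 - A^-12
Normalise by the writhe: (-A^3)^(-w) = (-A^3)^(-4) = A^-12, so f(A) = A^-12 * <K> = A^-4 - A^-8 + 2*A^-12 - A^-16 + A^-20 - A^-24.
Substitute A = t^(-1/4), i.e. A^e → t^(-e/4): V(t) = -t^6 + t^5 - t^4 + 2*t^3 - t^2 + t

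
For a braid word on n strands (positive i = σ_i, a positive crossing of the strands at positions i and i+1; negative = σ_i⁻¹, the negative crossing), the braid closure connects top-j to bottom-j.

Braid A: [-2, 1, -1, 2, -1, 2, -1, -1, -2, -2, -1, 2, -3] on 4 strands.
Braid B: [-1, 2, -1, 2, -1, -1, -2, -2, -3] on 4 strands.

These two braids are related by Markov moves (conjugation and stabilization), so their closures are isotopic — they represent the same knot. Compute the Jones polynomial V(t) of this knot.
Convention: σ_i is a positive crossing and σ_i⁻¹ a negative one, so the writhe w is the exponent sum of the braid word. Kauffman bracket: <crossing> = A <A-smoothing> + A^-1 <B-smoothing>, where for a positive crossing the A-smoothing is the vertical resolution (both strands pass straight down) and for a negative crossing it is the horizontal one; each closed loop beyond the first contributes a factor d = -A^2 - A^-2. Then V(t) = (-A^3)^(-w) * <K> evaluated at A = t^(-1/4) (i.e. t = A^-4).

2*t^-1 - 2*t^-2 + 3*t^-3 - 3*t^-4 + 2*t^-5 - 2*t^-6 + t^-7

Derivation:
Markov-equivalent braids have isotopic closures, hence identical knot invariants. Strip the Markov moves from each word to reach a common short braid β, then compute V(t) once on β.
Braid A: s2^-1 s1 s1^-1 s2 s1^-1 s2 s1^-1 s1^-1 s2^-1 s2^-1 s1^-1 s2 s3^-1 on 4 strands reduces by inverse Markov moves (closure unchanged at each step):
  Destabilize: the word has the form β·s3^-1 where s3^-1 occurs only as the final letter (β ∈ B_3); drop it and the last strand → 3 strands.
  Deconjugate: the word is γ·β·γ⁻¹ with γ = s2^-1 (prefix) and γ⁻¹ = s2 (suffix); strip both.
  Deconjugate: the word is γ·β·γ⁻¹ with γ = s1 (prefix) and γ⁻¹ = s1^-1 (suffix); strip both.
Reduced to β = s1^-1 s2 s1^-1 s2 s1^-1 s1^-1 s2^-1 s2^-1 on 3 strands, 8 crossings.
Braid B: s1^-1 s2 s1^-1 s2 s1^-1 s1^-1 s2^-1 s2^-1 s3^-1 on 4 strands reduces by inverse Markov moves (closure unchanged at each step):
  Destabilize: the word has the form β·s3^-1 where s3^-1 occurs only as the final letter (β ∈ B_3); drop it and the last strand → 3 strands.
Reduced to β = s1^-1 s2 s1^-1 s2 s1^-1 s1^-1 s2^-1 s2^-1 on 3 strands, 8 crossings.
Both give the same β = s1^-1 s2 s1^-1 s2 s1^-1 s1^-1 s2^-1 s2^-1 on 3 strands, so one state sum suffices:
Braid: s1^-1 s2 s1^-1 s2 s1^-1 s1^-1 s2^-1 s2^-1 on 3 strands, 8 crossings.
Writhe w = (#positive) - (#negative) = 2 - 6 = -4.
Computing the Kauffman bracket via state sum. There are 2^8 = 256 states.
For each crossing: s=0 is the vertical smoothing, s=1 horizontal. Crossing k contributes A^(sign_k * (1 - 2*s_k)); loop factor d = -A^2 - A^-2.
Tabulate the states by total A-exponent and number of loops L (A-exp: L × count):
  A^8: L=5 ×1
  A^6: L=4 ×8
  A^4: L=3 ×26, L=5 ×2
  A^2: L=2 ×41, L=4 ×15
  A^0: L=1 ×26, L=3 ×43, L=5 ×1
  A^-2: L=2 ×47, L=4 ×9
  A^-4: L=1 ×11, L=3 ×16, L=5 ×1
  A^-6: L=2 ×6, L=4 ×2
  A^-8: L=3 ×1
Each group contributes A^e * Σ count * d^(L-1):
Powers of d = -A^2 - A^-2: d^2 = A^4 + 2 + A^-4; d^3 = -A^6 - 3*A^2 - 3*A^-2 - A^-6; d^4 = A^8 + 4*A^4 + 6 + 4*A^-4 + A^-8.
  A^8 * (d^4) = A^16 + 4*A^12 + 6*A^8 + 4*A^4 + 1
  A^6 * (8*d^3) = -8*A^12 - 24*A^8 - 24*A^4 - 8
  A^4 * (26*d^2 + 2*d^4) = 2*A^12 + 34*A^8 + 64*A^4 + 34 + 2*A^-4
  A^2 * (41*d + 15*d^3) = -15*A^8 - 86*A^4 - 86 - 15*A^-4
  A^0 * (26 + 43*d^2 + d^4) = A^8 + 47*A^4 + 118 + 47*A^-4 + A^-8
  A^-2 * (47*d + 9*d^3) = -9*A^4 - 74 - 74*A^-4 - 9*A^-8
  A^-4 * (11 + 16*d^2 + d^4) = A^4 + 20 + 49*A^-4 + 20*A^-8 + A^-12
  A^-6 * (6*d + 2*d^3) = -2 - 12*A^-4 - 12*A^-8 - 2*A^-12
  A^-8 * (d^2) = A^-4 + 2*A^-8 + A^-12
Summing the groups: <K> = A^16 - 2*A^12 + 2*A^8 - 3*A^4 + 3 - 2*A^-4 + 2*A^-8
Normalise by the writhe: (-A^3)^(-w) = (-A^3)^(4) = A^12, so f(A) = A^12 * <K> = A^28 - 2*A^24 + 2*A^20 - 3*A^16 + 3*A^12 - 2*A^8 + 2*A^4.
Substitute A = t^(-1/4), i.e. A^e → t^(-e/4): V(t) = 2*t^-1 - 2*t^-2 + 3*t^-3 - 3*t^-4 + 2*t^-5 - 2*t^-6 + t^-7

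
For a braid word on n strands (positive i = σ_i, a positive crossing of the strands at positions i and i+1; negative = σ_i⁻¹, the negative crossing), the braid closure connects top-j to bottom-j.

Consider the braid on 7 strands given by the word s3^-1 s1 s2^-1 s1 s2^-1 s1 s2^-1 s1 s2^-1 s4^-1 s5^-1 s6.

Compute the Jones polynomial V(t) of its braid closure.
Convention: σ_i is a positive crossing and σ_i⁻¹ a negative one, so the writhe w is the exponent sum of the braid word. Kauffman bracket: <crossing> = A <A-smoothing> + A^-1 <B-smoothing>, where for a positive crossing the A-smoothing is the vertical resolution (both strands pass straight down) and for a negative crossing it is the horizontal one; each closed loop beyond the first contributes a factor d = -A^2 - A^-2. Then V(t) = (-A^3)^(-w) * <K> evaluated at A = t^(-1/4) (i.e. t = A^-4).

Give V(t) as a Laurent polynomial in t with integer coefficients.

t^4 - 4*t^3 + 6*t^2 - 7*t + 9 - 7*t^-1 + 6*t^-2 - 4*t^-3 + t^-4

Derivation:
The presented braid s3^-1 s1 s2^-1 s1 s2^-1 s1 s2^-1 s1 s2^-1 s4^-1 s5^-1 s6 on 7 strands reduces by inverse Markov moves (closure unchanged at each step):
  Destabilize: the word has the form β·s6 where s6 occurs only as the final letter (β ∈ B_6); drop it and the last strand → 6 strands.
  Destabilize: the word has the form β·s5^-1 where s5^-1 occurs only as the final letter (β ∈ B_5); drop it and the last strand → 5 strands.
  Destabilize: the word has the form β·s4^-1 where s4^-1 occurs only as the final letter (β ∈ B_4); drop it and the last strand → 4 strands.
Reduced to β = s3^-1 s1 s2^-1 s1 s2^-1 s1 s2^-1 s1 s2^-1 on 4 strands, 9 crossings.
Compute on β:
Braid: s3^-1 s1 s2^-1 s1 s2^-1 s1 s2^-1 s1 s2^-1 on 4 strands, 9 crossings.
Writhe w = (#positive) - (#negative) = 4 - 5 = -1.
State-sum expansion of <K>. There are 2^9 = 512 states.
For each crossing: s=0 is the vertical smoothing, s=1 horizontal. Crossing k contributes A^(sign_k * (1 - 2*s_k)); loop factor d = -A^2 - A^-2.
Tabulate the states by total A-exponent and number of loops L (A-exp: L × count):
  A^9: L=5 ×1
  A^7: L=4 ×8, L=6 ×1
  A^5: L=3 ×28, L=5 ×8
  A^3: L=2 ×52, L=4 ×32
  A^1: L=1 ×45, L=3 ×77, L=5 ×4
  A^-1: L=2 ×97, L=4 ×29
  A^-3: L=3 ×80, L=5 ×4
  A^-5: L=4 ×36
  A^-7: L=5 ×9
  A^-9: L=6 ×1
Each group contributes A^e * Σ count * d^(L-1):
Powers of d = -A^2 - A^-2: d^2 = A^4 + 2 + A^-4; d^3 = -A^6 - 3*A^2 - 3*A^-2 - A^-6; d^4 = A^8 + 4*A^4 + 6 + 4*A^-4 + A^-8; d^5 = -A^10 - 5*A^6 - 10*A^2 - 10*A^-2 - 5*A^-6 - A^-10.
  A^9 * (d^4) = A^17 + 4*A^13 + 6*A^9 + 4*A^5 + A
  A^7 * (8*d^3 + d^5) = -A^17 - 13*A^13 - 34*A^9 - 34*A^5 - 13*A - A^-3
  A^5 * (28*d^2 + 8*d^4) = 8*A^13 + 60*A^9 + 104*A^5 + 60*A + 8*A^-3
  A^3 * (52*d + 32*d^3) = -32*A^9 - 148*A^5 - 148*A - 32*A^-3
  A^1 * (45 + 77*d^2 + 4*d^4) = 4*A^9 + 93*A^5 + 223*A + 93*A^-3 + 4*A^-7
  A^-1 * (97*d + 29*d^3) = -29*A^5 - 184*A - 184*A^-3 - 29*A^-7
  A^-3 * (80*d^2 + 4*d^4) = 4*A^5 + 96*A + 184*A^-3 + 96*A^-7 + 4*A^-11
  A^-5 * (36*d^3) = -36*A - 108*A^-3 - 108*A^-7 - 36*A^-11
  A^-7 * (9*d^4) = 9*A + 36*A^-3 + 54*A^-7 + 36*A^-11 + 9*A^-15
  A^-9 * (d^5) = -A - 5*A^-3 - 10*A^-7 - 10*A^-11 - 5*A^-15 - A^-19
Summing the groups: <K> = -A^13 + 4*A^9 - 6*A^5 + 7*A - 9*A^-3 + 7*A^-7 - 6*A^-11 + 4*A^-15 - A^-19
Normalise by the writhe: (-A^3)^(-w) = (-A^3)^(1) = -A^3, so f(A) = -A^3 * <K> = A^16 - 4*A^12 + 6*A^8 - 7*A^4 + 9 - 7*A^-4 + 6*A^-8 - 4*A^-12 + A^-16.
Substitute A = t^(-1/4), i.e. A^e → t^(-e/4): V(t) = t^4 - 4*t^3 + 6*t^2 - 7*t + 9 - 7*t^-1 + 6*t^-2 - 4*t^-3 + t^-4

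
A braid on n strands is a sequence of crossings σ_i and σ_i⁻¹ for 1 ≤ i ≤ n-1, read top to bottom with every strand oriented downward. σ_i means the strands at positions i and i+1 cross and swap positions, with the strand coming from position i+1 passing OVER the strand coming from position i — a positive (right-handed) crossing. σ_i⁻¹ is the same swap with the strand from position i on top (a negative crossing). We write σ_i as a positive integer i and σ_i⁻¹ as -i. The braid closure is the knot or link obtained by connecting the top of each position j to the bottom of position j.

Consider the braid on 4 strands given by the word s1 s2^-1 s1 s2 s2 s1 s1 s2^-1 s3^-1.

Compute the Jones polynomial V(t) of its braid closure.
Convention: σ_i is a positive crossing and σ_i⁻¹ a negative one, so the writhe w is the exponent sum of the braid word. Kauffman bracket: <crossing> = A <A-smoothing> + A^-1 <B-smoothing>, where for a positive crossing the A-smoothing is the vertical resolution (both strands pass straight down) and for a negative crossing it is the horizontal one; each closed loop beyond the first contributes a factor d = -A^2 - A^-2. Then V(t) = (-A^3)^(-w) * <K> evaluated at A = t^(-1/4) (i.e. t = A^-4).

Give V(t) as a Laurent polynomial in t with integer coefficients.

t^7 - 2*t^6 + 2*t^5 - 3*t^4 + 3*t^3 - 2*t^2 + 2*t

Derivation:
The presented braid s1 s2^-1 s1 s2 s2 s1 s1 s2^-1 s3^-1 on 4 strands reduces by inverse Markov moves (closure unchanged at each step):
  Destabilize: the word has the form β·s3^-1 where s3^-1 occurs only as the final letter (β ∈ B_3); drop it and the last strand → 3 strands.
Reduced to β = s1 s2^-1 s1 s2 s2 s1 s1 s2^-1 on 3 strands, 8 crossings.
Compute on β:
Braid: s1 s2^-1 s1 s2 s2 s1 s1 s2^-1 on 3 strands, 8 crossings.
Writhe w = (#positive) - (#negative) = 6 - 2 = 4.
Enumerate smoothing states for the bracket polynomial. There are 2^8 = 256 states.
Smooth each crossing (0=||, 1=⌣⌢); contribution A^(Σ sign_k(1-2s_k)) * d^(L-1).
Tabulate the states by total A-exponent and number of loops L (A-exp: L × count):
  A^8: L=3 ×1
  A^6: L=2 ×6, L=4 ×2
  A^4: L=1 ×11, L=3 ×16, L=5 ×1
  A^2: L=2 ×47, L=4 ×9
  A^0: L=1 ×26, L=3 ×43, L=5 ×1
  A^-2: L=2 ×41, L=4 ×15
  A^-4: L=3 ×26, L=5 ×2
  A^-6: L=4 ×8
  A^-8: L=5 ×1
Each group contributes A^e * Σ count * d^(L-1):
Powers of d = -A^2 - A^-2: d^2 = A^4 + 2 + A^-4; d^3 = -A^6 - 3*A^2 - 3*A^-2 - A^-6; d^4 = A^8 + 4*A^4 + 6 + 4*A^-4 + A^-8.
  A^8 * (d^2) = A^12 + 2*A^8 + A^4
  A^6 * (6*d + 2*d^3) = -2*A^12 - 12*A^8 - 12*A^4 - 2
  A^4 * (11 + 16*d^2 + d^4) = A^12 + 20*A^8 + 49*A^4 + 20 + A^-4
  A^2 * (47*d + 9*d^3) = -9*A^8 - 74*A^4 - 74 - 9*A^-4
  A^0 * (26 + 43*d^2 + d^4) = A^8 + 47*A^4 + 118 + 47*A^-4 + A^-8
  A^-2 * (41*d + 15*d^3) = -15*A^4 - 86 - 86*A^-4 - 15*A^-8
  A^-4 * (26*d^2 + 2*d^4) = 2*A^4 + 34 + 64*A^-4 + 34*A^-8 + 2*A^-12
  A^-6 * (8*d^3) = -8 - 24*A^-4 - 24*A^-8 - 8*A^-12
  A^-8 * (d^4) = 1 + 4*A^-4 + 6*A^-8 + 4*A^-12 + A^-16
Summing the groups: <K> = 2*A^8 - 2*A^4 + 3 - 3*A^-4 + 2*A^-8 - 2*A^-12 + A^-16
Normalise by the writhe: (-A^3)^(-w) = (-A^3)^(-4) = A^-12, so f(A) = A^-12 * <K> = 2*A^-4 - 2*A^-8 + 3*A^-12 - 3*A^-16 + 2*A^-20 - 2*A^-24 + A^-28.
Substitute A = t^(-1/4), i.e. A^e → t^(-e/4): V(t) = t^7 - 2*t^6 + 2*t^5 - 3*t^4 + 3*t^3 - 2*t^2 + 2*t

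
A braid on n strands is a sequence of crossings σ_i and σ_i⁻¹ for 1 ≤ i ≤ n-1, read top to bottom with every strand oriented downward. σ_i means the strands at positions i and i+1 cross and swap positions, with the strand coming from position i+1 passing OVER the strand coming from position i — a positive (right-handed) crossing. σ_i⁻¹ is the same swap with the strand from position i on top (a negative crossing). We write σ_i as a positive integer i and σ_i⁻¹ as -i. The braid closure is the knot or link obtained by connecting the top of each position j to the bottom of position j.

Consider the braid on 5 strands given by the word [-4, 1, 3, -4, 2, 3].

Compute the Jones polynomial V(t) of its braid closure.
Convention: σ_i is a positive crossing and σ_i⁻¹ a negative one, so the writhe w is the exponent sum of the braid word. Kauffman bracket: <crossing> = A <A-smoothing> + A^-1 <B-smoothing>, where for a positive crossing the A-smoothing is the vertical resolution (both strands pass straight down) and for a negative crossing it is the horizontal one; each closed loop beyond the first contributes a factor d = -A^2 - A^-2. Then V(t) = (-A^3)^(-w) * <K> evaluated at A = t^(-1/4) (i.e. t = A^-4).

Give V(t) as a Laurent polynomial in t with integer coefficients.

Braid: s4^-1 s1 s3 s4^-1 s2 s3 on 5 strands, 6 crossings.
Writhe w = (#positive) - (#negative) = 4 - 2 = 2.
State-sum expansion of <K>. There are 2^6 = 64 states.
Smooth each crossing (0=||, 1=⌣⌢); contribution A^(Σ sign_k(1-2s_k)) * d^(L-1).
Tabulate the states by total A-exponent and number of loops L (A-exp: L × count):
  A^6: L=5 ×1
  A^4: L=4 ×6
  A^2: L=3 ×14, L=5 ×1
  A^0: L=2 ×14, L=4 ×6
  A^-2: L=1 ×5, L=3 ×9, L=5 ×1
  A^-4: L=2 ×4, L=4 ×2
  A^-6: L=3 ×1
Each group contributes A^e * Σ count * d^(L-1):
Powers of d = -A^2 - A^-2: d^2 = A^4 + 2 + A^-4; d^3 = -A^6 - 3*A^2 - 3*A^-2 - A^-6; d^4 = A^8 + 4*A^4 + 6 + 4*A^-4 + A^-8.
  A^6 * (d^4) = A^14 + 4*A^10 + 6*A^6 + 4*A^2 + A^-2
  A^4 * (6*d^3) = -6*A^10 - 18*A^6 - 18*A^2 - 6*A^-2
  A^2 * (14*d^2 + d^4) = A^10 + 18*A^6 + 34*A^2 + 18*A^-2 + A^-6
  A^0 * (14*d + 6*d^3) = -6*A^6 - 32*A^2 - 32*A^-2 - 6*A^-6
  A^-2 * (5 + 9*d^2 + d^4) = A^6 + 13*A^2 + 29*A^-2 + 13*A^-6 + A^-10
  A^-4 * (4*d + 2*d^3) = -2*A^2 - 10*A^-2 - 10*A^-6 - 2*A^-10
  A^-6 * (d^2) = A^-2 + 2*A^-6 + A^-10
Summing the groups: <K> = A^14 - A^10 + A^6 - A^2 + A^-2
Normalise by the writhe: (-A^3)^(-w) = (-A^3)^(-2) = A^-6, so f(A) = A^-6 * <K> = A^8 - A^4 + 1 - A^-4 + A^-8.
Substitute A = t^(-1/4), i.e. A^e → t^(-e/4): V(t) = t^2 - t + 1 - t^-1 + t^-2

Answer: t^2 - t + 1 - t^-1 + t^-2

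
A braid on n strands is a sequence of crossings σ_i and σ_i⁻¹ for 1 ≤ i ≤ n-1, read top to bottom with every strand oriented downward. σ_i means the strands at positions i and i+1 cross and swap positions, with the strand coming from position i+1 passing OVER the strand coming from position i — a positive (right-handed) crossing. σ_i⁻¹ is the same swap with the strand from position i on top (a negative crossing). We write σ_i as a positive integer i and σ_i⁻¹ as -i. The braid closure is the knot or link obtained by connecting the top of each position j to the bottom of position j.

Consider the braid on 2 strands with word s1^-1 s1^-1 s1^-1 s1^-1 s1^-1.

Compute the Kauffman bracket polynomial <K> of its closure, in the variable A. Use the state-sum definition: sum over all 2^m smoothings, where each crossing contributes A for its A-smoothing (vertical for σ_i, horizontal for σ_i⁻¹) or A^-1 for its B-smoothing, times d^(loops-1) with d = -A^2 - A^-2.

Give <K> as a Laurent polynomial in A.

A^13 - A^9 + A^5 - A - A^-7

Derivation:
Braid: s1^-1 s1^-1 s1^-1 s1^-1 s1^-1 on 2 strands, 5 crossings.
Writhe w = (#positive) - (#negative) = 0 - 5 = -5.
State-sum expansion of <K>. There are 2^5 = 32 states.
Smooth each crossing (0=||, 1=⌣⌢); contribution A^(Σ sign_k(1-2s_k)) * d^(L-1).
  state 00000: A-exp=-5, loops=2, term = A^-5 * d^1
  state 00001: A-exp=-3, loops=1, term = A^-3 * d^0
  state 00010: A-exp=-3, loops=1, term = A^-3 * d^0
  state 00011: A-exp=-1, loops=2, term = A^-1 * d^1
  state 00100: A-exp=-3, loops=1, term = A^-3 * d^0
  state 00101: A-exp=-1, loops=2, term = A^-1 * d^1
  state 00110: A-exp=-1, loops=2, term = A^-1 * d^1
  state 00111: A-exp=+1, loops=3, term = A^1 * d^2
  state 01000: A-exp=-3, loops=1, term = A^-3 * d^0
  state 01001: A-exp=-1, loops=2, term = A^-1 * d^1
  state 01010: A-exp=-1, loops=2, term = A^-1 * d^1
  state 01011: A-exp=+1, loops=3, term = A^1 * d^2
  state 01100: A-exp=-1, loops=2, term = A^-1 * d^1
  state 01101: A-exp=+1, loops=3, term = A^1 * d^2
  state 01110: A-exp=+1, loops=3, term = A^1 * d^2
  state 01111: A-exp=+3, loops=4, term = A^3 * d^3
  state 10000: A-exp=-3, loops=1, term = A^-3 * d^0
  state 10001: A-exp=-1, loops=2, term = A^-1 * d^1
  state 10010: A-exp=-1, loops=2, term = A^-1 * d^1
  state 10011: A-exp=+1, loops=3, term = A^1 * d^2
  state 10100: A-exp=-1, loops=2, term = A^-1 * d^1
  state 10101: A-exp=+1, loops=3, term = A^1 * d^2
  state 10110: A-exp=+1, loops=3, term = A^1 * d^2
  state 10111: A-exp=+3, loops=4, term = A^3 * d^3
  state 11000: A-exp=-1, loops=2, term = A^-1 * d^1
  state 11001: A-exp=+1, loops=3, term = A^1 * d^2
  state 11010: A-exp=+1, loops=3, term = A^1 * d^2
  state 11011: A-exp=+3, loops=4, term = A^3 * d^3
  state 11100: A-exp=+1, loops=3, term = A^1 * d^2
  state 11101: A-exp=+3, loops=4, term = A^3 * d^3
  state 11110: A-exp=+3, loops=4, term = A^3 * d^3
  state 11111: A-exp=+5, loops=5, term = A^5 * d^4
Collect the terms by A-exponent (count of states per loop number):
Powers of d = -A^2 - A^-2: d^2 = A^4 + 2 + A^-4; d^3 = -A^6 - 3*A^2 - 3*A^-2 - A^-6; d^4 = A^8 + 4*A^4 + 6 + 4*A^-4 + A^-8.
  A^5 * (d^4) = A^13 + 4*A^9 + 6*A^5 + 4*A + A^-3
  A^3 * (5*d^3) = -5*A^9 - 15*A^5 - 15*A - 5*A^-3
  A^1 * (10*d^2) = 10*A^5 + 20*A + 10*A^-3
  A^-1 * (10*d) = -10*A - 10*A^-3
  A^-3 * (5) = 5*A^-3
  A^-5 * (d) = -A^-3 - A^-7
Summing the groups: <K> = A^13 - A^9 + A^5 - A - A^-7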